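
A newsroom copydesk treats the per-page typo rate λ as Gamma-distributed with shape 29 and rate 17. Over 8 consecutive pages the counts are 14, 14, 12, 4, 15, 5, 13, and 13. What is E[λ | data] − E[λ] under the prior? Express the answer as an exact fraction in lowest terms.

Total count: 14 + 14 + 12 + 4 + 15 + 5 + 13 + 13 = 90.
Total exposure: 8 pages.
The Gamma prior is conjugate for the Poisson rate, so λ | data ~ Gamma(29+90, 17+8) = Gamma(119, 25).
Posterior mean = 119/25 = 119/25; prior mean = 29/17 = 29/17. Difference = 119/25 − 29/17 = 1298/425.

1298/425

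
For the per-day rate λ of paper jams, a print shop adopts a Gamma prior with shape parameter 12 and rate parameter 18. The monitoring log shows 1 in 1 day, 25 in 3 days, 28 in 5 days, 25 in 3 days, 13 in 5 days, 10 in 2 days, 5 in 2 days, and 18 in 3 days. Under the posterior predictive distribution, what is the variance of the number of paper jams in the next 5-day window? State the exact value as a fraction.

Total count: 1 + 25 + 28 + 25 + 13 + 10 + 5 + 18 = 125.
Total exposure: 1 + 3 + 5 + 3 + 5 + 2 + 2 + 3 = 24 days.
The Gamma prior is conjugate for the Poisson rate, so λ | data ~ Gamma(12+125, 18+24) = Gamma(137, 42).
The posterior predictive for a window of length T is Negative Binomial with variance T·α'·(β'+T)/β'² = 5·137·47/1764 = 32195/1764.

32195/1764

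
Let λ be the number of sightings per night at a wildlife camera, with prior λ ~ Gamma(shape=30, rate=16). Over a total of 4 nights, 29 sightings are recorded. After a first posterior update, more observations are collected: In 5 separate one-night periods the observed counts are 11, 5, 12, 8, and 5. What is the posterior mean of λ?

4

Total count 29 over total exposure 4 nights.
After the first batch: Gamma(30 + 29, 16 + 4) = Gamma(59, 20).
Total count: 11 + 5 + 12 + 8 + 5 = 41.
Total exposure: 5 nights.
After the second batch: Gamma(59 + 41, 20 + 5) = Gamma(100, 25).
Posterior mean = α'/β' = 100/25 = 4.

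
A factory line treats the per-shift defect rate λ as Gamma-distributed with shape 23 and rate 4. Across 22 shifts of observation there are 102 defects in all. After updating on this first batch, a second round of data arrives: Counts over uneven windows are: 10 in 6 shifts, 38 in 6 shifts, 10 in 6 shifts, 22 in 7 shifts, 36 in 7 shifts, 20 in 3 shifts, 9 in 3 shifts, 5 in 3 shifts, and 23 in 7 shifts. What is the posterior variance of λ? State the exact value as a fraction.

Total count 102 over total exposure 22 shifts.
After the first batch: Gamma(23 + 102, 4 + 22) = Gamma(125, 26).
Total count: 10 + 38 + 10 + 22 + 36 + 20 + 9 + 5 + 23 = 173.
Total exposure: 6 + 6 + 6 + 7 + 7 + 3 + 3 + 3 + 7 = 48 shifts.
After the second batch: Gamma(125 + 173, 26 + 48) = Gamma(298, 74).
Posterior variance = α'/β'² = 298/5476 = 149/2738.

149/2738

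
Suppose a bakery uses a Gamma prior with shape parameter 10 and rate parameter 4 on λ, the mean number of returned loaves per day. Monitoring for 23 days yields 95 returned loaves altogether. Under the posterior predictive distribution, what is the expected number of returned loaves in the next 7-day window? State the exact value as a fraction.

Total count 95 over total exposure 23 days.
The Gamma prior is conjugate for the Poisson rate, so λ | data ~ Gamma(10+95, 4+23) = Gamma(105, 27).
Predictive mean over a 7-day window = T·E[λ|data] = 7·105/27 = 245/9.

245/9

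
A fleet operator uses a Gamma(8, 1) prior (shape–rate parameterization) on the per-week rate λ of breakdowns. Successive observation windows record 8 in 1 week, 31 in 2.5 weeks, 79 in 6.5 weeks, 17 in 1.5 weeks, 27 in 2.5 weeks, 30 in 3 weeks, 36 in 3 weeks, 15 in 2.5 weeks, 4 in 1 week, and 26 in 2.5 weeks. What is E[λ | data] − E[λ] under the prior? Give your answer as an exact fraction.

Total count: 8 + 31 + 79 + 17 + 27 + 30 + 36 + 15 + 4 + 26 = 273.
Total exposure: 1 + 2.5 + 6.5 + 1.5 + 2.5 + 3 + 3 + 2.5 + 1 + 2.5 = 26 weeks.
Posterior: α' = 8 + 273 = 281, β' = 1 + 26 = 27.
Posterior mean = 281/27 = 281/27; prior mean = 8/1 = 8. Difference = 281/27 − 8 = 65/27.

65/27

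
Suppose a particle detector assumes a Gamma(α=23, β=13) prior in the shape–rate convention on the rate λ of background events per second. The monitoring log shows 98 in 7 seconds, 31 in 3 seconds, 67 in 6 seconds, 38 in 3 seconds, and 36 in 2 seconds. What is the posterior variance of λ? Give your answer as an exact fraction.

293/1156

Total count: 98 + 31 + 67 + 38 + 36 = 270.
Total exposure: 7 + 3 + 6 + 3 + 2 = 21 seconds.
By Gamma–Poisson conjugacy, the posterior is Gamma(α + Σx, β + Σt) = Gamma(23 + 270, 13 + 21) = Gamma(293, 34).
Posterior variance = α'/β'² = 293/1156.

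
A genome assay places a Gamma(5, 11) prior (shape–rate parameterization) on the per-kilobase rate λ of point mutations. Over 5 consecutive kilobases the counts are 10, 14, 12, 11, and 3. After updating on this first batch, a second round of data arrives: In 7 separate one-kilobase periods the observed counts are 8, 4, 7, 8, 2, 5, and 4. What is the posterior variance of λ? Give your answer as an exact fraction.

Total count: 10 + 14 + 12 + 11 + 3 = 50.
Total exposure: 5 kilobases.
After the first batch: Gamma(5 + 50, 11 + 5) = Gamma(55, 16).
Total count: 8 + 4 + 7 + 8 + 2 + 5 + 4 = 38.
Total exposure: 7 kilobases.
After the second batch: Gamma(55 + 38, 16 + 7) = Gamma(93, 23).
Posterior variance = α'/β'² = 93/529.

93/529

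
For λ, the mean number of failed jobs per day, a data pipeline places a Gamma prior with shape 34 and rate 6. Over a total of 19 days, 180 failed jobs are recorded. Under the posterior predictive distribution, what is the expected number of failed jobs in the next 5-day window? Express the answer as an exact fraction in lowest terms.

Total count 180 over total exposure 19 days.
The Gamma prior is conjugate for the Poisson rate, so λ | data ~ Gamma(34+180, 6+19) = Gamma(214, 25).
Predictive mean over a 5-day window = T·E[λ|data] = 5·214/25 = 214/5.

214/5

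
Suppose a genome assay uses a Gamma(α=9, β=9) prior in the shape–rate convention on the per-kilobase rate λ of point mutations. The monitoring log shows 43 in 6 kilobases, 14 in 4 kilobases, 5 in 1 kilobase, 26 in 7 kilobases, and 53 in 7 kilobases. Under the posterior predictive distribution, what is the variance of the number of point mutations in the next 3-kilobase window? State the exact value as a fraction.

8325/578

Total count: 43 + 14 + 5 + 26 + 53 = 141.
Total exposure: 6 + 4 + 1 + 7 + 7 = 25 kilobases.
Posterior: α' = 9 + 141 = 150, β' = 9 + 25 = 34.
The posterior predictive for a window of length T is Negative Binomial with variance T·α'·(β'+T)/β'² = 3·150·37/1156 = 8325/578.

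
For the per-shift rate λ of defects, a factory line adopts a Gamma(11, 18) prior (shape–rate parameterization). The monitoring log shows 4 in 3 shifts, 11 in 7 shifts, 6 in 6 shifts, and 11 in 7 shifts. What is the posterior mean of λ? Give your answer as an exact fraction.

Total count: 4 + 11 + 6 + 11 = 32.
Total exposure: 3 + 7 + 6 + 7 = 23 shifts.
Conjugate update: add total count to the shape and total exposure to the rate, giving Gamma(43, 41).
Posterior mean = α'/β' = 43/41.

43/41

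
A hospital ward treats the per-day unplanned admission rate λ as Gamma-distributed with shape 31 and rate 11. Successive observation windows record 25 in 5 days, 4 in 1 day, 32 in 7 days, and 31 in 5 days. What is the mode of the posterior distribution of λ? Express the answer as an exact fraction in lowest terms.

Total count: 25 + 4 + 32 + 31 = 92.
Total exposure: 5 + 1 + 7 + 5 = 18 days.
Posterior: α' = 31 + 92 = 123, β' = 11 + 18 = 29.
Posterior mode = (α'−1)/β' = 122/29.

122/29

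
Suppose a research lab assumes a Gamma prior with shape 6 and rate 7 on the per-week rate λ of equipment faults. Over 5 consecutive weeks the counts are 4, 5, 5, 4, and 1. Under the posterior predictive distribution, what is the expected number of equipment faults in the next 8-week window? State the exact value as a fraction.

Total count: 4 + 5 + 5 + 4 + 1 = 19.
Total exposure: 5 weeks.
Posterior: α' = 6 + 19 = 25, β' = 7 + 5 = 12.
Predictive mean over an 8-week window = T·E[λ|data] = 8·25/12 = 50/3.

50/3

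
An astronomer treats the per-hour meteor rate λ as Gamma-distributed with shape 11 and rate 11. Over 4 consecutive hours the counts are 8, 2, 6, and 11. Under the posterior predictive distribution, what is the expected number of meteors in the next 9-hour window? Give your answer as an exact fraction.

114/5

Total count: 8 + 2 + 6 + 11 = 27.
Total exposure: 4 hours.
Conjugate update: add total count to the shape and total exposure to the rate, giving Gamma(38, 15).
Predictive mean over a 9-hour window = T·E[λ|data] = 9·38/15 = 114/5.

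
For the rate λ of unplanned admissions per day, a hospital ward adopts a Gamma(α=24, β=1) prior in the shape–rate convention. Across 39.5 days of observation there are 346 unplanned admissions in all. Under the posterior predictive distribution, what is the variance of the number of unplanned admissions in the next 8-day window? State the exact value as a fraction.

574240/6561

Total count 346 over total exposure 39.5 days.
Gamma(α, β) with Poisson data over total exposure Σt gives posterior Gamma(α+Σx, β+Σt) = Gamma(370, 81/2).
The posterior predictive for a window of length T is Negative Binomial with variance T·α'·(β'+T)/β'² = 8·370·(97/2)/(6561/4) = 574240/6561.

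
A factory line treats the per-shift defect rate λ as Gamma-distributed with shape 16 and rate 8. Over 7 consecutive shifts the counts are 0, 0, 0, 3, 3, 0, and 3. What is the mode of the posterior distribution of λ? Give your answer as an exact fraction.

8/5

Total count: 0 + 0 + 0 + 3 + 3 + 0 + 3 = 9.
Total exposure: 7 shifts.
The Gamma prior is conjugate for the Poisson rate, so λ | data ~ Gamma(16+9, 8+7) = Gamma(25, 15).
Posterior mode = (α'−1)/β' = 24/15 = 8/5.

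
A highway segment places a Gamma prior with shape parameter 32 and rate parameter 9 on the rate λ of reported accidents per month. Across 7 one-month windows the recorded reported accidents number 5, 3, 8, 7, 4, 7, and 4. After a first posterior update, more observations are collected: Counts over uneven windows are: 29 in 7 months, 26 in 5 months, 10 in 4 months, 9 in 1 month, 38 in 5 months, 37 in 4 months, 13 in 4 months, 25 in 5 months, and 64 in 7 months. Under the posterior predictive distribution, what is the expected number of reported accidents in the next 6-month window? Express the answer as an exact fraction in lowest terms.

963/29

Total count: 5 + 3 + 8 + 7 + 4 + 7 + 4 = 38.
Total exposure: 7 months.
After the first batch: Gamma(32 + 38, 9 + 7) = Gamma(70, 16).
Total count: 29 + 26 + 10 + 9 + 38 + 37 + 13 + 25 + 64 = 251.
Total exposure: 7 + 5 + 4 + 1 + 5 + 4 + 4 + 5 + 7 = 42 months.
After the second batch: Gamma(70 + 251, 16 + 42) = Gamma(321, 58).
Predictive mean over a 6-month window = T·E[λ|data] = 6·321/58 = 963/29.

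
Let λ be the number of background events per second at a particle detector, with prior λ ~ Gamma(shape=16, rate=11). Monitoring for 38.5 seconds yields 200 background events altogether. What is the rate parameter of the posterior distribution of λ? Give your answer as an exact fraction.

Total count 200 over total exposure 38.5 seconds.
By Gamma–Poisson conjugacy, the posterior is Gamma(α + Σx, β + Σt) = Gamma(16 + 200, 11 + 38.5) = Gamma(216, 99/2).

99/2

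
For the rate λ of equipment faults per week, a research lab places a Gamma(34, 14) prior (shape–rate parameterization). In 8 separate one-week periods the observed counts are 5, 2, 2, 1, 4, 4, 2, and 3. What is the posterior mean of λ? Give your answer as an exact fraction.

57/22

Total count: 5 + 2 + 2 + 1 + 4 + 4 + 2 + 3 = 23.
Total exposure: 8 weeks.
Gamma(α, β) with Poisson data over total exposure Σt gives posterior Gamma(α+Σx, β+Σt) = Gamma(57, 22).
Posterior mean = α'/β' = 57/22.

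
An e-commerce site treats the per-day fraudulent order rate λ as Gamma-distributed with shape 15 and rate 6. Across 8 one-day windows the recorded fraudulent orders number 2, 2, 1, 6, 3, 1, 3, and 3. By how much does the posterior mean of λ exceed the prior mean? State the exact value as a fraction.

1/14

Total count: 2 + 2 + 1 + 6 + 3 + 1 + 3 + 3 = 21.
Total exposure: 8 days.
Posterior: α' = 15 + 21 = 36, β' = 6 + 8 = 14.
Posterior mean = 36/14 = 18/7; prior mean = 15/6 = 5/2. Difference = 18/7 − 5/2 = 1/14.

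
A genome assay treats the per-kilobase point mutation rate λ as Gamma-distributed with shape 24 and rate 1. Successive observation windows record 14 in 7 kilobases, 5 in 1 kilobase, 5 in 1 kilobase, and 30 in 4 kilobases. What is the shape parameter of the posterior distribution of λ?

Total count: 14 + 5 + 5 + 30 = 54.
Total exposure: 7 + 1 + 1 + 4 = 13 kilobases.
By Gamma–Poisson conjugacy, the posterior is Gamma(α + Σx, β + Σt) = Gamma(24 + 54, 1 + 13) = Gamma(78, 14).

78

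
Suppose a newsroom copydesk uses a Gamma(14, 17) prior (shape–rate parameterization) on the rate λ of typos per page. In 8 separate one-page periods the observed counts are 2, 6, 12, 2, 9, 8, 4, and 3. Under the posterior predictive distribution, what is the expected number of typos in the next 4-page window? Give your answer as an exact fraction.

48/5

Total count: 2 + 6 + 12 + 2 + 9 + 8 + 4 + 3 = 46.
Total exposure: 8 pages.
By Gamma–Poisson conjugacy, the posterior is Gamma(α + Σx, β + Σt) = Gamma(14 + 46, 17 + 8) = Gamma(60, 25).
Predictive mean over a 4-page window = T·E[λ|data] = 4·60/25 = 48/5.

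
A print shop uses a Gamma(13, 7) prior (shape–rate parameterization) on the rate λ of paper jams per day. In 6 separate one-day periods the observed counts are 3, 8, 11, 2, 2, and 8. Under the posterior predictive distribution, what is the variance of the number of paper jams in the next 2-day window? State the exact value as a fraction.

1410/169

Total count: 3 + 8 + 11 + 2 + 2 + 8 = 34.
Total exposure: 6 days.
The Gamma prior is conjugate for the Poisson rate, so λ | data ~ Gamma(13+34, 7+6) = Gamma(47, 13).
The posterior predictive for a window of length T is Negative Binomial with variance T·α'·(β'+T)/β'² = 2·47·15/169 = 1410/169.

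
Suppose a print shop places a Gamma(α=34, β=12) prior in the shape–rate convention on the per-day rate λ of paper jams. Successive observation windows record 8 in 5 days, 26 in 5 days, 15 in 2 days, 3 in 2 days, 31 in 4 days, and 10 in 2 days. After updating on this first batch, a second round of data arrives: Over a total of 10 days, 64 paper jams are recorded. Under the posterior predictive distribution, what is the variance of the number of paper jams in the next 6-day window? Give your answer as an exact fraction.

1528/49

Total count: 8 + 26 + 15 + 3 + 31 + 10 = 93.
Total exposure: 5 + 5 + 2 + 2 + 4 + 2 = 20 days.
After the first batch: Gamma(34 + 93, 12 + 20) = Gamma(127, 32).
Total count 64 over total exposure 10 days.
After the second batch: Gamma(127 + 64, 32 + 10) = Gamma(191, 42).
The posterior predictive for a window of length T is Negative Binomial with variance T·α'·(β'+T)/β'² = 6·191·48/1764 = 1528/49.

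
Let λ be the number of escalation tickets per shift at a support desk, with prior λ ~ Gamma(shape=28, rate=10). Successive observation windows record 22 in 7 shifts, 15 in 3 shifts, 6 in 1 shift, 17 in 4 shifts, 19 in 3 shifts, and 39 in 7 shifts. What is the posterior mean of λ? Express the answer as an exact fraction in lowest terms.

Total count: 22 + 15 + 6 + 17 + 19 + 39 = 118.
Total exposure: 7 + 3 + 1 + 4 + 3 + 7 = 25 shifts.
Gamma(α, β) with Poisson data over total exposure Σt gives posterior Gamma(α+Σx, β+Σt) = Gamma(146, 35).
Posterior mean = α'/β' = 146/35.

146/35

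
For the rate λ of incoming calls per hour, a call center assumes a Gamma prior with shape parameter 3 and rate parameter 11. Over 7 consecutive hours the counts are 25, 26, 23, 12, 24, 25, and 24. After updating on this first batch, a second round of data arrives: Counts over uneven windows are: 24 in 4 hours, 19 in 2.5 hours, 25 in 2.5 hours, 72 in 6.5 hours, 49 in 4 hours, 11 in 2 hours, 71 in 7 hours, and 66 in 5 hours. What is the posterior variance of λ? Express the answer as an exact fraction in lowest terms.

1996/10609

Total count: 25 + 26 + 23 + 12 + 24 + 25 + 24 = 159.
Total exposure: 7 hours.
After the first batch: Gamma(3 + 159, 11 + 7) = Gamma(162, 18).
Total count: 24 + 19 + 25 + 72 + 49 + 11 + 71 + 66 = 337.
Total exposure: 4 + 2.5 + 2.5 + 6.5 + 4 + 2 + 7 + 5 = 33.5 hours.
After the second batch: Gamma(162 + 337, 18 + 33.5) = Gamma(499, 103/2).
Posterior variance = α'/β'² = 499/(10609/4) = 1996/10609.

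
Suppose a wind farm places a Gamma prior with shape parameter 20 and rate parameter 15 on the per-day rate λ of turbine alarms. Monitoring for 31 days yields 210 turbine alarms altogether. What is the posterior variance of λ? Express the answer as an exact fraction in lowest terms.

Total count 210 over total exposure 31 days.
The Gamma prior is conjugate for the Poisson rate, so λ | data ~ Gamma(20+210, 15+31) = Gamma(230, 46).
Posterior variance = α'/β'² = 230/2116 = 5/46.

5/46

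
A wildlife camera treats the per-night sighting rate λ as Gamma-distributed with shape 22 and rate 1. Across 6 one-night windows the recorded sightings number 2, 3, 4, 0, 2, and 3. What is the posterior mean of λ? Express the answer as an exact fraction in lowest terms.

36/7

Total count: 2 + 3 + 4 + 0 + 2 + 3 = 14.
Total exposure: 6 nights.
By Gamma–Poisson conjugacy, the posterior is Gamma(α + Σx, β + Σt) = Gamma(22 + 14, 1 + 6) = Gamma(36, 7).
Posterior mean = α'/β' = 36/7.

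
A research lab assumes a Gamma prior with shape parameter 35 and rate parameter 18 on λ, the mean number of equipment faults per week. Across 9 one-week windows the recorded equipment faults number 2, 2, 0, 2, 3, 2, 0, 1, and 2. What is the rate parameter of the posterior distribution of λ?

Total count: 2 + 2 + 0 + 2 + 3 + 2 + 0 + 1 + 2 = 14.
Total exposure: 9 weeks.
Posterior: α' = 35 + 14 = 49, β' = 18 + 9 = 27.

27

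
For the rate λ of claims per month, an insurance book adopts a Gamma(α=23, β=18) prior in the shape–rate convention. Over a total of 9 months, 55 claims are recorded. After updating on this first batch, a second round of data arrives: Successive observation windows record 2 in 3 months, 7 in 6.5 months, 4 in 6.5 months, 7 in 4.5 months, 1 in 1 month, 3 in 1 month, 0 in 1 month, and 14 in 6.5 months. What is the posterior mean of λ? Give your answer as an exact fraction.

Total count 55 over total exposure 9 months.
After the first batch: Gamma(23 + 55, 18 + 9) = Gamma(78, 27).
Total count: 2 + 7 + 4 + 7 + 1 + 3 + 0 + 14 = 38.
Total exposure: 3 + 6.5 + 6.5 + 4.5 + 1 + 1 + 1 + 6.5 = 30 months.
After the second batch: Gamma(78 + 38, 27 + 30) = Gamma(116, 57).
Posterior mean = α'/β' = 116/57.

116/57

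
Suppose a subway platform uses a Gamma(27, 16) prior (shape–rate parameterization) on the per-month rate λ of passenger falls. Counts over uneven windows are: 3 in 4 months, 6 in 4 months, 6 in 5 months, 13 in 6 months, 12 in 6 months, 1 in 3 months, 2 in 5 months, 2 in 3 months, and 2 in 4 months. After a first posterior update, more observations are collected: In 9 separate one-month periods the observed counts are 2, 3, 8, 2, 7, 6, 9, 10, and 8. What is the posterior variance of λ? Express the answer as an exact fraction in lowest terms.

Total count: 3 + 6 + 6 + 13 + 12 + 1 + 2 + 2 + 2 = 47.
Total exposure: 4 + 4 + 5 + 6 + 6 + 3 + 5 + 3 + 4 = 40 months.
After the first batch: Gamma(27 + 47, 16 + 40) = Gamma(74, 56).
Total count: 2 + 3 + 8 + 2 + 7 + 6 + 9 + 10 + 8 = 55.
Total exposure: 9 months.
After the second batch: Gamma(74 + 55, 56 + 9) = Gamma(129, 65).
Posterior variance = α'/β'² = 129/4225.

129/4225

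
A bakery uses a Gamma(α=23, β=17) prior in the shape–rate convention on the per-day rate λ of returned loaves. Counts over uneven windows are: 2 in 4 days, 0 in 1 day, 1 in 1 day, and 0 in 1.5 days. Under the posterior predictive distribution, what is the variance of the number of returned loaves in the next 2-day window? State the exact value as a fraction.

5512/2401

Total count: 2 + 0 + 1 + 0 = 3.
Total exposure: 4 + 1 + 1 + 1.5 = 7.5 days.
Posterior: α' = 23 + 3 = 26, β' = 17 + 7.5 = 49/2.
The posterior predictive for a window of length T is Negative Binomial with variance T·α'·(β'+T)/β'² = 2·26·(53/2)/(2401/4) = 5512/2401.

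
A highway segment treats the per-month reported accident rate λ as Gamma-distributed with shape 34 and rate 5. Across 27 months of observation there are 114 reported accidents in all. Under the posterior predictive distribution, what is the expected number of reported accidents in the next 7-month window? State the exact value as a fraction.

259/8

Total count 114 over total exposure 27 months.
Conjugate update: add total count to the shape and total exposure to the rate, giving Gamma(148, 32).
Predictive mean over a 7-month window = T·E[λ|data] = 7·148/32 = 259/8.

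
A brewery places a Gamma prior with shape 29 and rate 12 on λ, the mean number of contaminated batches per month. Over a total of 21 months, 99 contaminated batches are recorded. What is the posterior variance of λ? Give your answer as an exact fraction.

Total count 99 over total exposure 21 months.
Posterior: α' = 29 + 99 = 128, β' = 12 + 21 = 33.
Posterior variance = α'/β'² = 128/1089.

128/1089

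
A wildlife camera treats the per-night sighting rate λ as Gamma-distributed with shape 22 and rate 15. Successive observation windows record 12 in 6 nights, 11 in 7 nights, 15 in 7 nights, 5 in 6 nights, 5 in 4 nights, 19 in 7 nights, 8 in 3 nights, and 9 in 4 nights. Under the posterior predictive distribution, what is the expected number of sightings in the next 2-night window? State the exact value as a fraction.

Total count: 12 + 11 + 15 + 5 + 5 + 19 + 8 + 9 = 84.
Total exposure: 6 + 7 + 7 + 6 + 4 + 7 + 3 + 4 = 44 nights.
Gamma(α, β) with Poisson data over total exposure Σt gives posterior Gamma(α+Σx, β+Σt) = Gamma(106, 59).
Predictive mean over a 2-night window = T·E[λ|data] = 2·106/59 = 212/59.

212/59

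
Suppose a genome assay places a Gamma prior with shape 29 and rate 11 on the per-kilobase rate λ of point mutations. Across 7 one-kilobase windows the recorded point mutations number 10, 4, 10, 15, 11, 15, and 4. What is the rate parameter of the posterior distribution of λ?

18

Total count: 10 + 4 + 10 + 15 + 11 + 15 + 4 = 69.
Total exposure: 7 kilobases.
The Gamma prior is conjugate for the Poisson rate, so λ | data ~ Gamma(29+69, 11+7) = Gamma(98, 18).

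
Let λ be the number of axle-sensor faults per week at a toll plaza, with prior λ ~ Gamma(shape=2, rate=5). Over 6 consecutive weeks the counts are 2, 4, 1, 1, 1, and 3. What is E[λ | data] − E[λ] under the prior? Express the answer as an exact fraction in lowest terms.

Total count: 2 + 4 + 1 + 1 + 1 + 3 = 12.
Total exposure: 6 weeks.
The Gamma prior is conjugate for the Poisson rate, so λ | data ~ Gamma(2+12, 5+6) = Gamma(14, 11).
Posterior mean = 14/11 = 14/11; prior mean = 2/5 = 2/5. Difference = 14/11 − 2/5 = 48/55.

48/55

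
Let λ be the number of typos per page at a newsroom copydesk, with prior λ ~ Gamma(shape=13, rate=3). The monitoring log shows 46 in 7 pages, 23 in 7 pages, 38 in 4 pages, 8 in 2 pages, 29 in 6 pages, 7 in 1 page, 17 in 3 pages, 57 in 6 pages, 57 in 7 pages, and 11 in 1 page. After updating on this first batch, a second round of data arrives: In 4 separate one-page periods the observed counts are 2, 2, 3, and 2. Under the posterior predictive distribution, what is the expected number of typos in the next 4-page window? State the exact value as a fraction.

420/17

Total count: 46 + 23 + 38 + 8 + 29 + 7 + 17 + 57 + 57 + 11 = 293.
Total exposure: 7 + 7 + 4 + 2 + 6 + 1 + 3 + 6 + 7 + 1 = 44 pages.
After the first batch: Gamma(13 + 293, 3 + 44) = Gamma(306, 47).
Total count: 2 + 2 + 3 + 2 = 9.
Total exposure: 4 pages.
After the second batch: Gamma(306 + 9, 47 + 4) = Gamma(315, 51).
Predictive mean over a 4-page window = T·E[λ|data] = 4·315/51 = 420/17.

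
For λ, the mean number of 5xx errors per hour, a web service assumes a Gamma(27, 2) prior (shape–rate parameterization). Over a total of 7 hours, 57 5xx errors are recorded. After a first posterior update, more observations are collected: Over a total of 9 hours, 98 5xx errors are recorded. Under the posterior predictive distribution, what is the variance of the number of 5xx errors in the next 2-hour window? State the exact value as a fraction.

Total count 57 over total exposure 7 hours.
After the first batch: Gamma(27 + 57, 2 + 7) = Gamma(84, 9).
Total count 98 over total exposure 9 hours.
After the second batch: Gamma(84 + 98, 9 + 9) = Gamma(182, 18).
The posterior predictive for a window of length T is Negative Binomial with variance T·α'·(β'+T)/β'² = 2·182·20/324 = 1820/81.

1820/81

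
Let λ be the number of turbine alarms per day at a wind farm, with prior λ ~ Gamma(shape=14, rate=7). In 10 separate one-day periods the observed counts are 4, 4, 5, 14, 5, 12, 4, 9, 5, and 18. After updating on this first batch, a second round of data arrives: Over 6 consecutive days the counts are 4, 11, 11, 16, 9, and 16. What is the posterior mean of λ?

Total count: 4 + 4 + 5 + 14 + 5 + 12 + 4 + 9 + 5 + 18 = 80.
Total exposure: 10 days.
After the first batch: Gamma(14 + 80, 7 + 10) = Gamma(94, 17).
Total count: 4 + 11 + 11 + 16 + 9 + 16 = 67.
Total exposure: 6 days.
After the second batch: Gamma(94 + 67, 17 + 6) = Gamma(161, 23).
Posterior mean = α'/β' = 161/23 = 7.

7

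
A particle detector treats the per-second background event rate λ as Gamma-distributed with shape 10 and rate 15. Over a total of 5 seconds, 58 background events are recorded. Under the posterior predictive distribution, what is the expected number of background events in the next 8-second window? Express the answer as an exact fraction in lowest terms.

Total count 58 over total exposure 5 seconds.
Posterior: α' = 10 + 58 = 68, β' = 15 + 5 = 20.
Predictive mean over an 8-second window = T·E[λ|data] = 8·68/20 = 136/5.

136/5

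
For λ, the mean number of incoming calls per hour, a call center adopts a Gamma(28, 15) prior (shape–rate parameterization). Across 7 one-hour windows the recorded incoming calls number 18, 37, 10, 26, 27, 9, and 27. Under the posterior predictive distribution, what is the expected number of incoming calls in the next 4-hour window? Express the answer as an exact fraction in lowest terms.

364/11

Total count: 18 + 37 + 10 + 26 + 27 + 9 + 27 = 154.
Total exposure: 7 hours.
Gamma(α, β) with Poisson data over total exposure Σt gives posterior Gamma(α+Σx, β+Σt) = Gamma(182, 22).
Predictive mean over a 4-hour window = T·E[λ|data] = 4·182/22 = 364/11.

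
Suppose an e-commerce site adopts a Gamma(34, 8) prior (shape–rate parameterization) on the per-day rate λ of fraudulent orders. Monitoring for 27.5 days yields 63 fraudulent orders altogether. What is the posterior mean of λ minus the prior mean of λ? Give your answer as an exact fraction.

Total count 63 over total exposure 27.5 days.
Conjugate update: add total count to the shape and total exposure to the rate, giving Gamma(97, 71/2).
Posterior mean = 97/(71/2) = 194/71; prior mean = 34/8 = 17/4. Difference = 194/71 − 17/4 = -431/284.

-431/284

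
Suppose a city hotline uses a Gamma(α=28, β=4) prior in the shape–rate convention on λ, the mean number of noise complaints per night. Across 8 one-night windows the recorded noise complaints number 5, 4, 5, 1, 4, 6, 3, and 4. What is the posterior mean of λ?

5

Total count: 5 + 4 + 5 + 1 + 4 + 6 + 3 + 4 = 32.
Total exposure: 8 nights.
Gamma(α, β) with Poisson data over total exposure Σt gives posterior Gamma(α+Σx, β+Σt) = Gamma(60, 12).
Posterior mean = α'/β' = 60/12 = 5.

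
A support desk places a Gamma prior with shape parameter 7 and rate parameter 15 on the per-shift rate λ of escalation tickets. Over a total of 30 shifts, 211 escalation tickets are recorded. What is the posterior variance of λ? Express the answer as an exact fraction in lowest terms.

Total count 211 over total exposure 30 shifts.
Conjugate update: add total count to the shape and total exposure to the rate, giving Gamma(218, 45).
Posterior variance = α'/β'² = 218/2025.

218/2025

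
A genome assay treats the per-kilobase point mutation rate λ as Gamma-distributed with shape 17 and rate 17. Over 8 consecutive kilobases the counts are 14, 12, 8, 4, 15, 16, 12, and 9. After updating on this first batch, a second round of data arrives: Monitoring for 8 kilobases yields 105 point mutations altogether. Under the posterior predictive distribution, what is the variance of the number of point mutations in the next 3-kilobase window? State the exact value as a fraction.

2544/121

Total count: 14 + 12 + 8 + 4 + 15 + 16 + 12 + 9 = 90.
Total exposure: 8 kilobases.
After the first batch: Gamma(17 + 90, 17 + 8) = Gamma(107, 25).
Total count 105 over total exposure 8 kilobases.
After the second batch: Gamma(107 + 105, 25 + 8) = Gamma(212, 33).
The posterior predictive for a window of length T is Negative Binomial with variance T·α'·(β'+T)/β'² = 3·212·36/1089 = 2544/121.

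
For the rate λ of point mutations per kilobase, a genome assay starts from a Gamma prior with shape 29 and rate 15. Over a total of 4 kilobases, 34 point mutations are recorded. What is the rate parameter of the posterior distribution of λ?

Total count 34 over total exposure 4 kilobases.
The Gamma prior is conjugate for the Poisson rate, so λ | data ~ Gamma(29+34, 15+4) = Gamma(63, 19).

19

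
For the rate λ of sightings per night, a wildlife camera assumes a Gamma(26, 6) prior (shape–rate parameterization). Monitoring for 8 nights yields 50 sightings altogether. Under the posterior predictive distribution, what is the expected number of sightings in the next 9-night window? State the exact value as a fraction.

Total count 50 over total exposure 8 nights.
Gamma(α, β) with Poisson data over total exposure Σt gives posterior Gamma(α+Σx, β+Σt) = Gamma(76, 14).
Predictive mean over a 9-night window = T·E[λ|data] = 9·76/14 = 342/7.

342/7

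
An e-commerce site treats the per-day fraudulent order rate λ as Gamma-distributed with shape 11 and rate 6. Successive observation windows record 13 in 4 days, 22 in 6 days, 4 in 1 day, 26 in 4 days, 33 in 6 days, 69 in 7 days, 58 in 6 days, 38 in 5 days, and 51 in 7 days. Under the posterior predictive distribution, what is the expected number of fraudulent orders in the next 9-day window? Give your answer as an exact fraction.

Total count: 13 + 22 + 4 + 26 + 33 + 69 + 58 + 38 + 51 = 314.
Total exposure: 4 + 6 + 1 + 4 + 6 + 7 + 6 + 5 + 7 = 46 days.
Posterior: α' = 11 + 314 = 325, β' = 6 + 46 = 52.
Predictive mean over a 9-day window = T·E[λ|data] = 9·325/52 = 225/4.

225/4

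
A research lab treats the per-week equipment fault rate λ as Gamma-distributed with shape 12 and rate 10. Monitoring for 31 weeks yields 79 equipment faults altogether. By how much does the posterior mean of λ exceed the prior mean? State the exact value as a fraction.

Total count 79 over total exposure 31 weeks.
The Gamma prior is conjugate for the Poisson rate, so λ | data ~ Gamma(12+79, 10+31) = Gamma(91, 41).
Posterior mean = 91/41 = 91/41; prior mean = 12/10 = 6/5. Difference = 91/41 − 6/5 = 209/205.

209/205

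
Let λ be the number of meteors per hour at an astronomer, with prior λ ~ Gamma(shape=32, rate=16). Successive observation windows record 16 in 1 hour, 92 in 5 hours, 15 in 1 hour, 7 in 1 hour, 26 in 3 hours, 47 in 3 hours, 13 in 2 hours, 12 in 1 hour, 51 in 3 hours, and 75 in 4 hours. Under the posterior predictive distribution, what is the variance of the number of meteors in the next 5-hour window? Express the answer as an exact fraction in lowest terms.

1737/32

Total count: 16 + 92 + 15 + 7 + 26 + 47 + 13 + 12 + 51 + 75 = 354.
Total exposure: 1 + 5 + 1 + 1 + 3 + 3 + 2 + 1 + 3 + 4 = 24 hours.
Conjugate update: add total count to the shape and total exposure to the rate, giving Gamma(386, 40).
The posterior predictive for a window of length T is Negative Binomial with variance T·α'·(β'+T)/β'² = 5·386·45/1600 = 1737/32.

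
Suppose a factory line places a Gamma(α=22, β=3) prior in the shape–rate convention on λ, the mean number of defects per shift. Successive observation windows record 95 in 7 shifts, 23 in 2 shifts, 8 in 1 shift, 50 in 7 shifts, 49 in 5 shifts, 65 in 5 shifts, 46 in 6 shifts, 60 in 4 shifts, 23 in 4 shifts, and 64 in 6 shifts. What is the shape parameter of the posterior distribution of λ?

505

Total count: 95 + 23 + 8 + 50 + 49 + 65 + 46 + 60 + 23 + 64 = 483.
Total exposure: 7 + 2 + 1 + 7 + 5 + 5 + 6 + 4 + 4 + 6 = 47 shifts.
By Gamma–Poisson conjugacy, the posterior is Gamma(α + Σx, β + Σt) = Gamma(22 + 483, 3 + 47) = Gamma(505, 50).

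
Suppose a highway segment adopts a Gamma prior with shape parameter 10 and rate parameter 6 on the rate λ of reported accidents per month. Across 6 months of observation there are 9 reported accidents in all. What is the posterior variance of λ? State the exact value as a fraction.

Total count 9 over total exposure 6 months.
Posterior: α' = 10 + 9 = 19, β' = 6 + 6 = 12.
Posterior variance = α'/β'² = 19/144.

19/144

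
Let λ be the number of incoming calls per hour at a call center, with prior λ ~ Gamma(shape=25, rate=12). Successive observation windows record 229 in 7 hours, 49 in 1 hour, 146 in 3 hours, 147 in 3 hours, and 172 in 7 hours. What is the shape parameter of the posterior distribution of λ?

Total count: 229 + 49 + 146 + 147 + 172 = 743.
Total exposure: 7 + 1 + 3 + 3 + 7 = 21 hours.
By Gamma–Poisson conjugacy, the posterior is Gamma(α + Σx, β + Σt) = Gamma(25 + 743, 12 + 21) = Gamma(768, 33).

768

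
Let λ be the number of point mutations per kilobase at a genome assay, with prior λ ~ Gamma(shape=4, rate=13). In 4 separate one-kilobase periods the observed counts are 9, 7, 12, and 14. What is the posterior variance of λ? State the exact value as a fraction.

46/289

Total count: 9 + 7 + 12 + 14 = 42.
Total exposure: 4 kilobases.
Conjugate update: add total count to the shape and total exposure to the rate, giving Gamma(46, 17).
Posterior variance = α'/β'² = 46/289.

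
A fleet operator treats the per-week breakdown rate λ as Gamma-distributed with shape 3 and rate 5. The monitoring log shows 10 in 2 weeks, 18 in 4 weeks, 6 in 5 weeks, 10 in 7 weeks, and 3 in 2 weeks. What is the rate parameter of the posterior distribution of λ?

25

Total count: 10 + 18 + 6 + 10 + 3 = 47.
Total exposure: 2 + 4 + 5 + 7 + 2 = 20 weeks.
Conjugate update: add total count to the shape and total exposure to the rate, giving Gamma(50, 25).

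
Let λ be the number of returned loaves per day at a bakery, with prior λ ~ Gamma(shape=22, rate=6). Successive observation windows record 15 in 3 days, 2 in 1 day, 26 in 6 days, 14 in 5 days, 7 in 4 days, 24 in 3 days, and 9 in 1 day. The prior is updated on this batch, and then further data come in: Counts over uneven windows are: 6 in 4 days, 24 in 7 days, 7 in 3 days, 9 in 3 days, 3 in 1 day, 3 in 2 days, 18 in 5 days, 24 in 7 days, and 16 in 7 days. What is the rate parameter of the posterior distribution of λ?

68

Total count: 15 + 2 + 26 + 14 + 7 + 24 + 9 = 97.
Total exposure: 3 + 1 + 6 + 5 + 4 + 3 + 1 = 23 days.
After the first batch: Gamma(22 + 97, 6 + 23) = Gamma(119, 29).
Total count: 6 + 24 + 7 + 9 + 3 + 3 + 18 + 24 + 16 = 110.
Total exposure: 4 + 7 + 3 + 3 + 1 + 2 + 5 + 7 + 7 = 39 days.
After the second batch: Gamma(119 + 110, 29 + 39) = Gamma(229, 68).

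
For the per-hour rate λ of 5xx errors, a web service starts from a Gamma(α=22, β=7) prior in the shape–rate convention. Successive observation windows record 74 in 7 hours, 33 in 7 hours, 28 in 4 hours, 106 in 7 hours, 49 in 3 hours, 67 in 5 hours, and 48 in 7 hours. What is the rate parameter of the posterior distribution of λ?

Total count: 74 + 33 + 28 + 106 + 49 + 67 + 48 = 405.
Total exposure: 7 + 7 + 4 + 7 + 3 + 5 + 7 = 40 hours.
By Gamma–Poisson conjugacy, the posterior is Gamma(α + Σx, β + Σt) = Gamma(22 + 405, 7 + 40) = Gamma(427, 47).

47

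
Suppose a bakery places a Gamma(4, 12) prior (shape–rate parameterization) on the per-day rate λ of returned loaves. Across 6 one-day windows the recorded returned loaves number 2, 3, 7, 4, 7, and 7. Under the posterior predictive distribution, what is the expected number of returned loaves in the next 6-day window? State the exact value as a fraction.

Total count: 2 + 3 + 7 + 4 + 7 + 7 = 30.
Total exposure: 6 days.
Posterior: α' = 4 + 30 = 34, β' = 12 + 6 = 18.
Predictive mean over a 6-day window = T·E[λ|data] = 6·34/18 = 34/3.

34/3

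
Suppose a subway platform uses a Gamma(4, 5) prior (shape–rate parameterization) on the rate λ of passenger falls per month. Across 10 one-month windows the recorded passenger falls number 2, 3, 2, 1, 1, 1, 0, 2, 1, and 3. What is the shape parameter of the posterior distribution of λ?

Total count: 2 + 3 + 2 + 1 + 1 + 1 + 0 + 2 + 1 + 3 = 16.
Total exposure: 10 months.
Posterior: α' = 4 + 16 = 20, β' = 5 + 10 = 15.

20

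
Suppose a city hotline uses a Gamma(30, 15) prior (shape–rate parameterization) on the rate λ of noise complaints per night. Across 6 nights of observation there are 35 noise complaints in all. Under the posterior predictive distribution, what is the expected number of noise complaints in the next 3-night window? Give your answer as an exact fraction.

Total count 35 over total exposure 6 nights.
Conjugate update: add total count to the shape and total exposure to the rate, giving Gamma(65, 21).
Predictive mean over a 3-night window = T·E[λ|data] = 3·65/21 = 65/7.

65/7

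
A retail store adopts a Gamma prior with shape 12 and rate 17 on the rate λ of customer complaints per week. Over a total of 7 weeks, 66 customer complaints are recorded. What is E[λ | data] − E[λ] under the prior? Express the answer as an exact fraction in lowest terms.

173/68

Total count 66 over total exposure 7 weeks.
Conjugate update: add total count to the shape and total exposure to the rate, giving Gamma(78, 24).
Posterior mean = 78/24 = 13/4; prior mean = 12/17 = 12/17. Difference = 13/4 − 12/17 = 173/68.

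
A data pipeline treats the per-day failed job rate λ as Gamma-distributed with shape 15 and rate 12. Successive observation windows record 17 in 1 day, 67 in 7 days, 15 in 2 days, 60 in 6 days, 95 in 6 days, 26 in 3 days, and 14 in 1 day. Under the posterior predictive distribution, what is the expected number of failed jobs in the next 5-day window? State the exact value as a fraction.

1545/38

Total count: 17 + 67 + 15 + 60 + 95 + 26 + 14 = 294.
Total exposure: 1 + 7 + 2 + 6 + 6 + 3 + 1 = 26 days.
Gamma(α, β) with Poisson data over total exposure Σt gives posterior Gamma(α+Σx, β+Σt) = Gamma(309, 38).
Predictive mean over a 5-day window = T·E[λ|data] = 5·309/38 = 1545/38.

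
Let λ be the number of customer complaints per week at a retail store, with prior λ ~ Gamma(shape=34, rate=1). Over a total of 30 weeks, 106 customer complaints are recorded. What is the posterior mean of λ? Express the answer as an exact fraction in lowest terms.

Total count 106 over total exposure 30 weeks.
By Gamma–Poisson conjugacy, the posterior is Gamma(α + Σx, β + Σt) = Gamma(34 + 106, 1 + 30) = Gamma(140, 31).
Posterior mean = α'/β' = 140/31.

140/31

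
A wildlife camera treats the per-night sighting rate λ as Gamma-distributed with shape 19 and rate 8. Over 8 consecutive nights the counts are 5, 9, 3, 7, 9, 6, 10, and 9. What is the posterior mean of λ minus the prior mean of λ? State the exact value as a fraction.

Total count: 5 + 9 + 3 + 7 + 9 + 6 + 10 + 9 = 58.
Total exposure: 8 nights.
Conjugate update: add total count to the shape and total exposure to the rate, giving Gamma(77, 16).
Posterior mean = 77/16 = 77/16; prior mean = 19/8 = 19/8. Difference = 77/16 − 19/8 = 39/16.

39/16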